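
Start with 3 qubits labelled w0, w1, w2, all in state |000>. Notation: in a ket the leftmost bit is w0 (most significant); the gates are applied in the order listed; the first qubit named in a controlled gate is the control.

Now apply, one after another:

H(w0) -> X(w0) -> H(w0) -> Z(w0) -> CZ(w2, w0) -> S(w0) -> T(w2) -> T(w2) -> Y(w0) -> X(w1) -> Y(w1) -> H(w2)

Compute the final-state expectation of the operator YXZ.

In the final state, YXZ has expectation 0. Key observation: gates 1-4 undo each other exactly, leaving only the rest of the circuit to track.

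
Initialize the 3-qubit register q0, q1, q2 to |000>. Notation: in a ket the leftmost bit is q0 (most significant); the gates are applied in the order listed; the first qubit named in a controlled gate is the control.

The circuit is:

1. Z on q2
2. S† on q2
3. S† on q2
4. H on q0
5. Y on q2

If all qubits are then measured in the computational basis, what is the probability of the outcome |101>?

A full measurement returns |101> with probability 1/2.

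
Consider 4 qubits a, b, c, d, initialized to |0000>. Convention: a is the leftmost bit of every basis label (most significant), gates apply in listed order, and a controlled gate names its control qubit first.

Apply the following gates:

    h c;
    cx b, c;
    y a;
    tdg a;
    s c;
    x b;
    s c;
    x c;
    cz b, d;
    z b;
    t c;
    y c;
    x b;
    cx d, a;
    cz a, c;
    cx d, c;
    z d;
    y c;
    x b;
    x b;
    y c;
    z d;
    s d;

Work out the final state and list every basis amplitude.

After the circuit, the state carries amplitude -sqrt(2)/2 on |1000>, -sqrt(2)*exp(3*I*pi/4)/2 on |1010>, and 0 on every other basis state. Key observation: steps 17-22 multiply out to the identity, so the circuit reduces to the remaining gates.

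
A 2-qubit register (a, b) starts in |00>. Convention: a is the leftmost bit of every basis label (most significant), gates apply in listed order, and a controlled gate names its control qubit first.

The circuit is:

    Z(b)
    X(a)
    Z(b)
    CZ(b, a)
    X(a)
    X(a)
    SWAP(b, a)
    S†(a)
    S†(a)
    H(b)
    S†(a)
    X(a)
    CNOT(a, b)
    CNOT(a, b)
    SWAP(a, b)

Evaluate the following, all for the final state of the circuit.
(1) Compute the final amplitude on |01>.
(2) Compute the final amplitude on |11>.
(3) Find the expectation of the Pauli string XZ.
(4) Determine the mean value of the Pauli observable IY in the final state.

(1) The final state's coefficient on |01> equals sqrt(2)/2.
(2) |11> carries amplitude -sqrt(2)/2 in the final state.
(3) The expectation value of XZ is 1.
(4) The expectation value of IY is 0.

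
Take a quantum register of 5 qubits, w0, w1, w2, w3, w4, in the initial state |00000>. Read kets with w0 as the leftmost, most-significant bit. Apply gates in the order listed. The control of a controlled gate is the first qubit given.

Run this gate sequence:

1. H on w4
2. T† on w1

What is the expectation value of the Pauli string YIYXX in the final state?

The expectation value of YIYXX is 0.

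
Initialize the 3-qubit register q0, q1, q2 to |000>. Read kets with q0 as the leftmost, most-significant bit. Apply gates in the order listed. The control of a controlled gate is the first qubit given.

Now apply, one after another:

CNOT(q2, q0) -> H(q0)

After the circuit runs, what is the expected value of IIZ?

The observable IIZ averages to 1.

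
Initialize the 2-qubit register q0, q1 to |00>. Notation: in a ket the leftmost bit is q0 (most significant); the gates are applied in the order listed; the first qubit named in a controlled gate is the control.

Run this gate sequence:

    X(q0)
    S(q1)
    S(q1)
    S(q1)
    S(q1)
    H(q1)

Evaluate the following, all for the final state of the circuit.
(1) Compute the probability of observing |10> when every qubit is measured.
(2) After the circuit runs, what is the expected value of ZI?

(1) Outcome |10> occurs with probability 1/2.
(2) In the final state, ZI has expectation -1.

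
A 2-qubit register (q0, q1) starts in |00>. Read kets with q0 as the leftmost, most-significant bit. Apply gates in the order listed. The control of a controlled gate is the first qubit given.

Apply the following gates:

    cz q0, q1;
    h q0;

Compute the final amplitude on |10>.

The final state's coefficient on |10> equals sqrt(2)/2.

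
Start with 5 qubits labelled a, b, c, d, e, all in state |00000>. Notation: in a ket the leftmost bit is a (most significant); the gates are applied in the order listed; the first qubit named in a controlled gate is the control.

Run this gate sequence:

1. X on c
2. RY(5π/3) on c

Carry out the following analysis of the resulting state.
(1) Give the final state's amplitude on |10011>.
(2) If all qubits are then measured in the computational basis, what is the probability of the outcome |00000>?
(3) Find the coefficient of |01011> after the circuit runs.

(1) The amplitude on |10011> is 0.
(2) Outcome |00000> occurs with probability 1/4.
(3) The final state's coefficient on |01011> equals 0.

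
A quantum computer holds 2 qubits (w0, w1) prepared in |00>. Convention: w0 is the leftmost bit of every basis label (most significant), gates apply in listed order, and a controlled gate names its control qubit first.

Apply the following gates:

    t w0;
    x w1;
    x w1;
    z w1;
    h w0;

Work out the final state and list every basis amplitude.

The resulting statevector has amplitude sqrt(2)/2 on |00>, 0 on |01>, sqrt(2)/2 on |10>, 0 on |11>.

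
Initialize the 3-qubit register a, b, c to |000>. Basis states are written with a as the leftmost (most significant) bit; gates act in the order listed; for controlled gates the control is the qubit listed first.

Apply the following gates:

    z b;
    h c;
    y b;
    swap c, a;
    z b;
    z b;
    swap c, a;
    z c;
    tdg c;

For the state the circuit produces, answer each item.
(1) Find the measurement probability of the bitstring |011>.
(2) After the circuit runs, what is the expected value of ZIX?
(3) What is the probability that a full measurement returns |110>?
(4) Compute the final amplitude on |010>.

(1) The probability of measuring |011> is 1/2. Key observation: steps 4-7 multiply out to the identity, so the circuit reduces to the remaining gates.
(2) The observable ZIX averages to -sqrt(2)/2.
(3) A full measurement returns |110> with probability 0.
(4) The final state's coefficient on |010> equals sqrt(2)*I/2.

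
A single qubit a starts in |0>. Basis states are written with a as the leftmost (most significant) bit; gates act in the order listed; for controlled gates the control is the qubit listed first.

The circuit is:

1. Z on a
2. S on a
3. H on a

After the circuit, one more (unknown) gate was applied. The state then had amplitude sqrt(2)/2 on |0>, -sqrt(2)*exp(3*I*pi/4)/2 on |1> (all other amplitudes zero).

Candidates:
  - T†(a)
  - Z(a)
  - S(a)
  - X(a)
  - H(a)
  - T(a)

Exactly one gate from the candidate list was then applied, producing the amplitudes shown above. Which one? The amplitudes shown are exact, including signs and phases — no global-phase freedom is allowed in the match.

It was T†(a) that produced the state shown.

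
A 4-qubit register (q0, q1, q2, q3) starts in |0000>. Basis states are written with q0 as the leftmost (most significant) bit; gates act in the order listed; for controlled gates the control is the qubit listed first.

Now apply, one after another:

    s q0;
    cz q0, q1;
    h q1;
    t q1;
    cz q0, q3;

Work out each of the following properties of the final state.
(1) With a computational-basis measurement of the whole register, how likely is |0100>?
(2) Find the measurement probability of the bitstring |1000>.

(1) The probability of measuring |0100> is 1/2.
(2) The probability of measuring |1000> is 0.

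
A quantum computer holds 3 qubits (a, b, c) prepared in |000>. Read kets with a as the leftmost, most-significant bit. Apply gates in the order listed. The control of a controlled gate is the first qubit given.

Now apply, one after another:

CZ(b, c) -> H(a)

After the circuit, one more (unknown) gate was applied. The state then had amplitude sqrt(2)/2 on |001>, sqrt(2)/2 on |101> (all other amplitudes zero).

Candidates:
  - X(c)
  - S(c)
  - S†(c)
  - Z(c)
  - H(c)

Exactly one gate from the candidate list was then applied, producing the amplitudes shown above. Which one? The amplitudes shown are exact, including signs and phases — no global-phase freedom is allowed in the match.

It was X(c) that produced the state shown.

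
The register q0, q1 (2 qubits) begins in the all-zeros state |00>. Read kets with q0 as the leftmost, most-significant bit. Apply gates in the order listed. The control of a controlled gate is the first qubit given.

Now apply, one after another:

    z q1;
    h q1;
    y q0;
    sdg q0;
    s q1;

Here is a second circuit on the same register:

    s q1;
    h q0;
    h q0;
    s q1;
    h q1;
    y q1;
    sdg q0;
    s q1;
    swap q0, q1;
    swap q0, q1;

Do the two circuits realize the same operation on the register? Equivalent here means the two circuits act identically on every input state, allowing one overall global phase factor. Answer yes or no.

No — the two circuits implement different unitaries, even allowing a global phase.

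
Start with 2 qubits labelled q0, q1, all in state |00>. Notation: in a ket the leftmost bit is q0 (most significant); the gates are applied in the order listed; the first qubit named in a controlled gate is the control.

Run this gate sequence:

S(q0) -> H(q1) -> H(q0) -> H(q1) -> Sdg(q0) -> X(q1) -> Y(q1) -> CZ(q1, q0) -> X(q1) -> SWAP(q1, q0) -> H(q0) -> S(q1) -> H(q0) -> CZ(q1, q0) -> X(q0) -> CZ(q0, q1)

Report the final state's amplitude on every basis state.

After the circuit, the state carries amplitude -sqrt(2)*I/2 on |00>, sqrt(2)*I/2 on |01>, 0 on |10>, 0 on |11>.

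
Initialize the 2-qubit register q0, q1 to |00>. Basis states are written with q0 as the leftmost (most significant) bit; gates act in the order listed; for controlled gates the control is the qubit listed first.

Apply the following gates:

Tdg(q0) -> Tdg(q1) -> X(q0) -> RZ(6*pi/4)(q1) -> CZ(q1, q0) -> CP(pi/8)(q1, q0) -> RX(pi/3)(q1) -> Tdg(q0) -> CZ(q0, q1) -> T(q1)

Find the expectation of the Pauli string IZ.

The expectation value of IZ is 1/2.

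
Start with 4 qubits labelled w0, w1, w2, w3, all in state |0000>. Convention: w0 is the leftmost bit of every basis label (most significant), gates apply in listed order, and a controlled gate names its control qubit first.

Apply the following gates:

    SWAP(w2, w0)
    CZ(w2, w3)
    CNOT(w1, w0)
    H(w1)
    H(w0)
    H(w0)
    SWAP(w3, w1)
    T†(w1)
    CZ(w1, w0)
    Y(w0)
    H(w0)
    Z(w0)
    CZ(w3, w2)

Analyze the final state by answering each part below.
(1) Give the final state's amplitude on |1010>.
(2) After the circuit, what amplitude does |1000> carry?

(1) The final state's coefficient on |1010> equals 0.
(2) The final state's coefficient on |1000> equals I/2.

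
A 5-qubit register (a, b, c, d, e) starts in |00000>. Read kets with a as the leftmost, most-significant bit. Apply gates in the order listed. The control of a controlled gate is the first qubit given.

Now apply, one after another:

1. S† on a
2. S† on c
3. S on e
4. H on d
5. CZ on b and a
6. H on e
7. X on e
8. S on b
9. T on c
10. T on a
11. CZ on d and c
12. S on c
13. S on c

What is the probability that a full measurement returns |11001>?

The probability of measuring |11001> is 0.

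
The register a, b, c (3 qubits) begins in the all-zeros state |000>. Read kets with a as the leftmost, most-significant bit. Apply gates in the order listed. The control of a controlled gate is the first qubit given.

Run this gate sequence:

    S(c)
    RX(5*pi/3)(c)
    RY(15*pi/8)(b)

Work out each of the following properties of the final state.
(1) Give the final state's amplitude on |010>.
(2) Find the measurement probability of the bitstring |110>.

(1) The final state's coefficient on |010> equals -sqrt(3)*sin(pi/16)/2.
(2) A full measurement returns |110> with probability 0.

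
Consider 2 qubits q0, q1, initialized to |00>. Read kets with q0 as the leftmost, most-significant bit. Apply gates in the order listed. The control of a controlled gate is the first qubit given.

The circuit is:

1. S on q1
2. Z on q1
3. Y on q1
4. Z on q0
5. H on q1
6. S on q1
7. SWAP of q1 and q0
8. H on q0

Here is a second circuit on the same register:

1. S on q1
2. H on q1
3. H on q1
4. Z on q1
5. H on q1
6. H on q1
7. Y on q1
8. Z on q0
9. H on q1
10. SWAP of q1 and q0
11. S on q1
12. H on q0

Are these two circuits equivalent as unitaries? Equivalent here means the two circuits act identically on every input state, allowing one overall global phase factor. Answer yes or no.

No — the two circuits implement different unitaries, even allowing a global phase.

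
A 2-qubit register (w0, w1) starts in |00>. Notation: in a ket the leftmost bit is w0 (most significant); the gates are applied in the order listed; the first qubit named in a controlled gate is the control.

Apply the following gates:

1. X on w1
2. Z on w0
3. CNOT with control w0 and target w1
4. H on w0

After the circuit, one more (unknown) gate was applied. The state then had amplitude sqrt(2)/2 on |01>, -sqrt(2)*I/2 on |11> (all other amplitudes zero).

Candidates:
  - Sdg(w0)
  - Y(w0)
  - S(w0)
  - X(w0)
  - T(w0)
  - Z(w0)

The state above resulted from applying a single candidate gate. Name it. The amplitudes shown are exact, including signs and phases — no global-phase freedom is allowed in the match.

The applied gate was Sdg(w0).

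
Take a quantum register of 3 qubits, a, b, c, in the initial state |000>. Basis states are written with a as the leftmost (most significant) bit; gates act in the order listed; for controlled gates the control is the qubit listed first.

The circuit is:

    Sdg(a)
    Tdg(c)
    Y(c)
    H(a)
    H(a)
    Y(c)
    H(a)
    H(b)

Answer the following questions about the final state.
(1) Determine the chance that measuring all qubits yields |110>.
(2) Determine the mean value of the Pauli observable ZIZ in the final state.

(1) A full measurement returns |110> with probability 1/4. Key observation: the block from step 3 through step 6 cancels to the identity and can be dropped.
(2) The observable ZIZ averages to 0.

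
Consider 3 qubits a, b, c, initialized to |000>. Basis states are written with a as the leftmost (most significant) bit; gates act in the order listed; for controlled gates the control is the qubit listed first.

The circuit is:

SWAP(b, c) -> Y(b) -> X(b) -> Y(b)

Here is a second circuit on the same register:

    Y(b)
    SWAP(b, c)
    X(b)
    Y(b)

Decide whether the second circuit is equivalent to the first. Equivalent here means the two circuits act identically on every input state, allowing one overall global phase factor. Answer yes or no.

No — the two circuits implement different unitaries, even allowing a global phase.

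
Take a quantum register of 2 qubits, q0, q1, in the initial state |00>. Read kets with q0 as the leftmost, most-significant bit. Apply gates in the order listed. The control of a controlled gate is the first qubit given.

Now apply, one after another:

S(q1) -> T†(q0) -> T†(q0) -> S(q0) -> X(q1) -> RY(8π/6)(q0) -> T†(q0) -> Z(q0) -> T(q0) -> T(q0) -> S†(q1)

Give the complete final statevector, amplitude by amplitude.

The final amplitudes are 0 on |00>, I/2 on |01>, 0 on |10>, sqrt(3)*exp(3*I*pi/4)/2 on |11>.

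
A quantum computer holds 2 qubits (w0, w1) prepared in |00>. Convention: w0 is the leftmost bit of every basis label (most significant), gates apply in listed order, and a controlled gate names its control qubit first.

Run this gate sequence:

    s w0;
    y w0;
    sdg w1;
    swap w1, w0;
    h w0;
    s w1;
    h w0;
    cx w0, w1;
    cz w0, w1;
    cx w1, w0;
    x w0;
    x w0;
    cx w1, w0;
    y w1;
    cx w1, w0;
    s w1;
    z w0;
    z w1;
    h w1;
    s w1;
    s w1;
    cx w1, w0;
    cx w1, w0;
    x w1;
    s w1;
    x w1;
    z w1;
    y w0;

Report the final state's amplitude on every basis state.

The final amplitudes are 0 on |00>, 0 on |01>, -sqrt(2)*I/2 on |10>, -sqrt(2)/2 on |11>.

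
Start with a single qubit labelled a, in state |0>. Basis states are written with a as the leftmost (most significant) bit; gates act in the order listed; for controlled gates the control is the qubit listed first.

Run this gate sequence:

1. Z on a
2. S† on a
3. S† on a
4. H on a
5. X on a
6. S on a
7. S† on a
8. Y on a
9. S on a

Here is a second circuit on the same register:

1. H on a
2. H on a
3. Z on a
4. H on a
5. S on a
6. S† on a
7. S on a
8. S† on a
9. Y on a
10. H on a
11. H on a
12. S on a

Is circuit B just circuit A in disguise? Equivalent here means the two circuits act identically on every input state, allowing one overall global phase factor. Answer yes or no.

Yes, they are equivalent — the unitaries differ by at most a global phase.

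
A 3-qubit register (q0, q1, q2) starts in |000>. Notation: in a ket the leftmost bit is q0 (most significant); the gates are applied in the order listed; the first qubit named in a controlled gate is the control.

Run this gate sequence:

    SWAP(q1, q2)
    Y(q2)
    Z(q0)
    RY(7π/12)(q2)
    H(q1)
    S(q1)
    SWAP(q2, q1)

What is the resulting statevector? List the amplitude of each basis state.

After the circuit, the state carries amplitude -I*sqrt(2*sqrt(2) + 4)/8 - I*sqrt(12 - 6*sqrt(2))/8 on |000>, sqrt(12 - 6*sqrt(2))/8 + sqrt(2*sqrt(2) + 4)/8 on |001>, -I*sqrt(4 - 2*sqrt(2))/8 + I*sqrt(6*sqrt(2) + 12)/8 on |010>, -sqrt(6*sqrt(2) + 12)/8 + sqrt(4 - 2*sqrt(2))/8 on |011>, 0 on |100>, 0 on |101>, 0 on |110>, 0 on |111>.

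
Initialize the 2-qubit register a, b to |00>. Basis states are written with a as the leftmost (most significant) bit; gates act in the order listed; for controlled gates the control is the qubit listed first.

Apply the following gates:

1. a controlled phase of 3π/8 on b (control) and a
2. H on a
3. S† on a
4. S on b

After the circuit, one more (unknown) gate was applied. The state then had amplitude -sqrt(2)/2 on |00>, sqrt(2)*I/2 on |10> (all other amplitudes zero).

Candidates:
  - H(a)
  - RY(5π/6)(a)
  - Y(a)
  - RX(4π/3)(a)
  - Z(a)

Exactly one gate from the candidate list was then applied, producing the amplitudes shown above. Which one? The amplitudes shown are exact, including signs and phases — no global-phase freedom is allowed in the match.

It was Y(a) that produced the state shown.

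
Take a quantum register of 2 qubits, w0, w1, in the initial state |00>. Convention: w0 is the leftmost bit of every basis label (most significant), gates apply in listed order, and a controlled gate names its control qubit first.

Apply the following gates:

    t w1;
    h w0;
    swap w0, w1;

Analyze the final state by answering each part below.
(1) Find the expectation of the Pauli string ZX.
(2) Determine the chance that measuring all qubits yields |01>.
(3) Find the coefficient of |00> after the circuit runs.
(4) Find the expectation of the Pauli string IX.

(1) The expectation value of ZX is 1.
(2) Outcome |01> occurs with probability 1/2.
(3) The amplitude on |00> is sqrt(2)/2.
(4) The observable IX averages to 1.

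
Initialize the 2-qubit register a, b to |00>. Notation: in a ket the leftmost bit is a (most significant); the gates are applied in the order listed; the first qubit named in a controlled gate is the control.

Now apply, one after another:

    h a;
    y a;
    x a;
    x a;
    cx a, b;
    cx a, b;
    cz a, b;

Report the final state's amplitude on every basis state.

The resulting statevector has amplitude -sqrt(2)*I/2 on |00>, 0 on |01>, sqrt(2)*I/2 on |10>, 0 on |11>. Key observation: steps 5-6 multiply out to the identity, so the circuit reduces to the remaining gates.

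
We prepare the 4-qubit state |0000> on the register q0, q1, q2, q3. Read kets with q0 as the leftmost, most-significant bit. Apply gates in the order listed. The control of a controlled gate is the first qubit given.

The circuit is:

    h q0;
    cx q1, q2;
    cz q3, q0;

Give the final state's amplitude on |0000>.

The amplitude on |0000> is sqrt(2)/2.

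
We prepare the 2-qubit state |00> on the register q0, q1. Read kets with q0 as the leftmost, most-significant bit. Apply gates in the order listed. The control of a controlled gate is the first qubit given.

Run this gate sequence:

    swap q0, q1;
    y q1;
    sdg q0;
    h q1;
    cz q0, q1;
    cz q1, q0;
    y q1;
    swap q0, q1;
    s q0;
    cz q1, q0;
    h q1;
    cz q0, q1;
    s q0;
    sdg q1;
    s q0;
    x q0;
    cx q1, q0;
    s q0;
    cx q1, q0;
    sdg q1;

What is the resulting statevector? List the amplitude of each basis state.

After the circuit, the state carries amplitude I/2 on |00>, -1/2 on |01>, -I/2 on |10>, 1/2 on |11>.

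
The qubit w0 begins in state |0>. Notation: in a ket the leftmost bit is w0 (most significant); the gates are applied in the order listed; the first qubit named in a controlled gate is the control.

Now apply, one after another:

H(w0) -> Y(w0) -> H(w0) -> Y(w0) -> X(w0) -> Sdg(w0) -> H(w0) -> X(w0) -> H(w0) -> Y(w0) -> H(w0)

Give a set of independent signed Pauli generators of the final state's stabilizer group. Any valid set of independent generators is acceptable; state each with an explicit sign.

One valid set of independent stabilizer generators is +X (any independent generating set of the same group is equally correct).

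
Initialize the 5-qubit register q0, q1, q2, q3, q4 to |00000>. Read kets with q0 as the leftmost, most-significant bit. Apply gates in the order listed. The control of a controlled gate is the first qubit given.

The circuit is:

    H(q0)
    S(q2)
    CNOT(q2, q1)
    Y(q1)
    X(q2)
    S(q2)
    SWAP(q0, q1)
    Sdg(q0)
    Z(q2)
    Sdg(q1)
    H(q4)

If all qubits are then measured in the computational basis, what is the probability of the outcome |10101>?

A full measurement returns |10101> with probability 1/4.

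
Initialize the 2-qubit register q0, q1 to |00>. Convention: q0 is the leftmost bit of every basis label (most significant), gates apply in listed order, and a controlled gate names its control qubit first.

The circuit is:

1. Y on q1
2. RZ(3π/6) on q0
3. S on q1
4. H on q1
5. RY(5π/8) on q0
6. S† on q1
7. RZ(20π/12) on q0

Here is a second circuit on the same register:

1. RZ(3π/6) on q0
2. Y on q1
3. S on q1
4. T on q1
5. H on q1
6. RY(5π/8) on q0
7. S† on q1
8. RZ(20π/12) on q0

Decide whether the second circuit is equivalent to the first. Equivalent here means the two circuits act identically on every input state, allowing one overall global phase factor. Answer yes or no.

No, they are not equivalent — no single phase factor reconciles the two unitaries.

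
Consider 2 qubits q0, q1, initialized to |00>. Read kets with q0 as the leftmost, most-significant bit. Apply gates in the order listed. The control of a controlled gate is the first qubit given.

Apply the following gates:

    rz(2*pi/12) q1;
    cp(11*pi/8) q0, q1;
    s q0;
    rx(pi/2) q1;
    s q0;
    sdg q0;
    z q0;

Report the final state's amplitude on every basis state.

The resulting statevector has amplitude -sqrt(2)*exp(11*I*pi/12)/2 on |00>, -sqrt(2)*exp(5*I*pi/12)/2 on |01>, 0 on |10>, 0 on |11>. Key observation: steps 5-6 multiply out to the identity, so the circuit reduces to the remaining gates.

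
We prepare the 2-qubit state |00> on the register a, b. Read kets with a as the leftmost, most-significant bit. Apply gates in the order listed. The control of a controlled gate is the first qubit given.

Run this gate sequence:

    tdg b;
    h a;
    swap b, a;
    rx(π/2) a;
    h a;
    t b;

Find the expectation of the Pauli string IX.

In the final state, IX has expectation sqrt(2)/2.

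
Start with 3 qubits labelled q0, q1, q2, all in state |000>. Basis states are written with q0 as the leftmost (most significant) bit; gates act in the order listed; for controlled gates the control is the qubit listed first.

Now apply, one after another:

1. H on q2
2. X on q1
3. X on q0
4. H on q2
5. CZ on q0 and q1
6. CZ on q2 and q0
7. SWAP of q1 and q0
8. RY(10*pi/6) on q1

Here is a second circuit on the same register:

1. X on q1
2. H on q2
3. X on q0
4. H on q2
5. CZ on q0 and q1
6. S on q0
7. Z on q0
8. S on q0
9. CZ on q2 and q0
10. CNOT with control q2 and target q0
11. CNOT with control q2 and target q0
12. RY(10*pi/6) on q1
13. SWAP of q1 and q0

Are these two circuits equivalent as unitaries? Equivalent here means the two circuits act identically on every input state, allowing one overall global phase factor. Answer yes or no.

No, they are not equivalent — no single phase factor reconciles the two unitaries.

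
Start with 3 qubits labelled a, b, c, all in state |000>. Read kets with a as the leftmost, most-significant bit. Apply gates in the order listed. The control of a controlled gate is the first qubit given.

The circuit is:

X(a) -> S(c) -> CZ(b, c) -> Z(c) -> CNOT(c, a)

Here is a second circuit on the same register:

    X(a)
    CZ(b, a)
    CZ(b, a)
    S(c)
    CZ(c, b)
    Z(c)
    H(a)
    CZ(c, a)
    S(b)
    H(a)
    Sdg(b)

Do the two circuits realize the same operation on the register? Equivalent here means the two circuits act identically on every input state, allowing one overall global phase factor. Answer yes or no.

Yes — the two circuits implement the same unitary up to a global phase.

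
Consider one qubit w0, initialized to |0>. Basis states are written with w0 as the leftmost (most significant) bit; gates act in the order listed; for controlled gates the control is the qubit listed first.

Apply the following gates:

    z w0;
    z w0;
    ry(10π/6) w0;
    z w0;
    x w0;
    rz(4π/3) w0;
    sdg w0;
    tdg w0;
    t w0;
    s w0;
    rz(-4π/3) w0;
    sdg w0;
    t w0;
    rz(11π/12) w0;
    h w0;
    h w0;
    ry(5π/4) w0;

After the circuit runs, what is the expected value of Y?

The observable Y averages to 3/4. Key observation: gates 6-11 undo each other exactly, leaving only the rest of the circuit to track.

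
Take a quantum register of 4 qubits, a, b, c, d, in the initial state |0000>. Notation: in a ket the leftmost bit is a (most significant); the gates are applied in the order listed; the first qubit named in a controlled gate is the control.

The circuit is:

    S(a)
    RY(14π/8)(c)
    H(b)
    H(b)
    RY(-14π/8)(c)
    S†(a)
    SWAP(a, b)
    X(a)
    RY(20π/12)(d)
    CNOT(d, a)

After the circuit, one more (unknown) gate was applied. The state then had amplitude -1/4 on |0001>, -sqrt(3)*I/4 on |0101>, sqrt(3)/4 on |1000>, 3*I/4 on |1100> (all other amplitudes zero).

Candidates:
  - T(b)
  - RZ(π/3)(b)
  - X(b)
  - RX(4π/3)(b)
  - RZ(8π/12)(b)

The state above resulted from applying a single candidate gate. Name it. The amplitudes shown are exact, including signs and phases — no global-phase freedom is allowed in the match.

The applied gate was RX(4π/3)(b). Key observation: the block from step 1 through step 6 cancels to the identity and can be dropped.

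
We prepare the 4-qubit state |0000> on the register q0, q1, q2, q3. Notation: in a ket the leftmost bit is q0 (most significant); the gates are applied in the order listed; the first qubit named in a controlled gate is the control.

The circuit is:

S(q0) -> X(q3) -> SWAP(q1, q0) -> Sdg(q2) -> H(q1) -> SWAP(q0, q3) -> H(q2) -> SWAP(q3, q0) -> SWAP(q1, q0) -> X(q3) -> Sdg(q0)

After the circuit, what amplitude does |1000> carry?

|1000> carries amplitude -I/2 in the final state.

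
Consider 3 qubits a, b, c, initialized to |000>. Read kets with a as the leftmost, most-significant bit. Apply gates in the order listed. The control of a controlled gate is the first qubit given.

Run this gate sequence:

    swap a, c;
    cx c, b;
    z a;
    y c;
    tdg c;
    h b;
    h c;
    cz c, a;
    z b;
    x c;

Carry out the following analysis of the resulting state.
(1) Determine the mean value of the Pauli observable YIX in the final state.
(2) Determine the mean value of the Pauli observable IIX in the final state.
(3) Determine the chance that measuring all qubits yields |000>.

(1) In the final state, YIX has expectation 0.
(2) In the final state, IIX has expectation -1.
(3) A full measurement returns |000> with probability 1/4.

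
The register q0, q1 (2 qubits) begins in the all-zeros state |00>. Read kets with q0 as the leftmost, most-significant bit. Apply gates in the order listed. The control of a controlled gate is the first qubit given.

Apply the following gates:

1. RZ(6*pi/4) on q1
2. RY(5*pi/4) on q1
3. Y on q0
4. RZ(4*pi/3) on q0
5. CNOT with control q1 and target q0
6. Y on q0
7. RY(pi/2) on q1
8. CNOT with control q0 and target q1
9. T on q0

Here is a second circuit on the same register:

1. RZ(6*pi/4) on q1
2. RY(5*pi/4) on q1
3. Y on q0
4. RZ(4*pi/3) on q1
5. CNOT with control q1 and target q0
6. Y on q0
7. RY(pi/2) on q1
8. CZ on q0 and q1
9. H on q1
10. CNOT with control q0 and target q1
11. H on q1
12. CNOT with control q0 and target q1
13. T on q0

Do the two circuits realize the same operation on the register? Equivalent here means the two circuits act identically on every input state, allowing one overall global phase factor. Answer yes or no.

No: there is an input state on which the two circuits produce genuinely different outputs (not merely differing by a phase).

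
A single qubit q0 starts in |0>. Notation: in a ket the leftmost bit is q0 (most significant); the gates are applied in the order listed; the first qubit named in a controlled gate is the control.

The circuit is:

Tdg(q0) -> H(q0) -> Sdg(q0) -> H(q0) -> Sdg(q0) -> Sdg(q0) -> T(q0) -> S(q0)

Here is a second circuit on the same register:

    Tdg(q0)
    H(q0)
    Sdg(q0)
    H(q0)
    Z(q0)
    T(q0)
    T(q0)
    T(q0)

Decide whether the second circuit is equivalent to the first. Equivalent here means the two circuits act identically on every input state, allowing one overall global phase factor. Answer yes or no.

Yes — the two circuits implement the same unitary up to a global phase.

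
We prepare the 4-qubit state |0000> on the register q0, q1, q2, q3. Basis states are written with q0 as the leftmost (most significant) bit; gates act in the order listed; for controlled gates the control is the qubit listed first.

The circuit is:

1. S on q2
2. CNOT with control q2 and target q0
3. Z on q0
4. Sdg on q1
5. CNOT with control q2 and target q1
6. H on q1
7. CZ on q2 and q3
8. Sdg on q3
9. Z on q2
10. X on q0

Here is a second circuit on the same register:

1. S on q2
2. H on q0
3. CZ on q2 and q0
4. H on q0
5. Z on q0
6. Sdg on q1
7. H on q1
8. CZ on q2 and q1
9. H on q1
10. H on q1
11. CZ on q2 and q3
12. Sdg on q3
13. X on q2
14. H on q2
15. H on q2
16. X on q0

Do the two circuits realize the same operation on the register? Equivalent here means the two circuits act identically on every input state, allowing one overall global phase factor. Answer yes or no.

No — the two circuits implement different unitaries, even allowing a global phase.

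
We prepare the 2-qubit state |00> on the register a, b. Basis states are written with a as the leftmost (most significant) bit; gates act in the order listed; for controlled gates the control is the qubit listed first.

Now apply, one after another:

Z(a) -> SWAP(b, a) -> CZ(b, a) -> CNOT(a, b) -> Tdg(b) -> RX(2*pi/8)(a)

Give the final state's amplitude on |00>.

The amplitude on |00> is sqrt(sqrt(2) + 2)/2.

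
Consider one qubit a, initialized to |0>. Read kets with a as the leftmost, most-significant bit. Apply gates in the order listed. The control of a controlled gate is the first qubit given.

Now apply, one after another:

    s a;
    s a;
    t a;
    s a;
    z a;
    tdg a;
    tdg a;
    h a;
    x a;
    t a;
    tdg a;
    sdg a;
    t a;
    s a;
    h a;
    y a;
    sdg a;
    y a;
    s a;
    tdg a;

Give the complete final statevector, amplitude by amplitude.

After the circuit, the state carries amplitude -I/2 - exp(3*I*pi/4)/2 on |0>, -I/2 + exp(I*pi/4)/2 on |1>.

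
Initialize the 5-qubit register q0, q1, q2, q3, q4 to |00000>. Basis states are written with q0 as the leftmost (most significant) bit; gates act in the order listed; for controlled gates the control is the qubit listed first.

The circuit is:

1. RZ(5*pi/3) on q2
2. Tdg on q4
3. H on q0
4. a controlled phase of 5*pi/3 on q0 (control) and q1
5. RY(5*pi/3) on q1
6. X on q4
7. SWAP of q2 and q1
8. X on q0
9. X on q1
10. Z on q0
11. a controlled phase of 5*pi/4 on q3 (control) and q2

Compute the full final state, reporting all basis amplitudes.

The resulting statevector has amplitude sqrt(6)*exp(I*pi/6)/4 on |01001>, -sqrt(2)*exp(I*pi/6)/4 on |01101>, -sqrt(6)*exp(I*pi/6)/4 on |11001>, sqrt(2)*exp(I*pi/6)/4 on |11101>, and 0 on every other basis state.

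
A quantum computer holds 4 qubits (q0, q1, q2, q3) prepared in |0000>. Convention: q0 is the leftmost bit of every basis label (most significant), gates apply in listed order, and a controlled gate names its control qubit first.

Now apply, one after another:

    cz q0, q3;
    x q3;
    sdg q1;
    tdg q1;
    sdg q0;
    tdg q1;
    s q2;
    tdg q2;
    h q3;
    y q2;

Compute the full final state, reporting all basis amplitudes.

The final amplitudes are sqrt(2)*I/2 on |0010>, -sqrt(2)*I/2 on |0011>, and 0 on every other basis state.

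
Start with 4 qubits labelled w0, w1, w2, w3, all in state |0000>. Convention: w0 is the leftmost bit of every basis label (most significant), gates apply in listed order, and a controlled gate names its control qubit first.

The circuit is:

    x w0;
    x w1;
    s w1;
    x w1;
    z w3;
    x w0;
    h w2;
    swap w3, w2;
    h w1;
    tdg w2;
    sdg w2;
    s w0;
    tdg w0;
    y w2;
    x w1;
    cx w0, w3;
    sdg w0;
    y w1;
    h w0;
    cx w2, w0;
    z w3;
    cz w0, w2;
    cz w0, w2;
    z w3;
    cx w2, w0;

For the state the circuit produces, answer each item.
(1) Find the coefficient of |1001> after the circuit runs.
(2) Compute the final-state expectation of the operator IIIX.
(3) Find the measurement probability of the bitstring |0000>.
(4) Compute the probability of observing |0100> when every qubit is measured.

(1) The final state's coefficient on |1001> equals 0. Key observation: gates 20-25 undo each other exactly, leaving only the rest of the circuit to track.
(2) The observable IIIX averages to 1.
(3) The probability of measuring |0000> is 0.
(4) A full measurement returns |0100> with probability 0.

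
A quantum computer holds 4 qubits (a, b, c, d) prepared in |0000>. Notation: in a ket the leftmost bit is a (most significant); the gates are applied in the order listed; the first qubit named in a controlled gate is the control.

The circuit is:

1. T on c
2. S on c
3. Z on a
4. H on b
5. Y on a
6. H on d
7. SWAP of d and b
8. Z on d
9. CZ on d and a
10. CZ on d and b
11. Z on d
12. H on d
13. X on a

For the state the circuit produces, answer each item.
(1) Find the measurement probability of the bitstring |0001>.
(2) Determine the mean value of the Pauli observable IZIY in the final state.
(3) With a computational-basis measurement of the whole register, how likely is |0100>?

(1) Outcome |0001> occurs with probability 1/2.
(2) In the final state, IZIY has expectation 0.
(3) The probability of measuring |0100> is 1/2.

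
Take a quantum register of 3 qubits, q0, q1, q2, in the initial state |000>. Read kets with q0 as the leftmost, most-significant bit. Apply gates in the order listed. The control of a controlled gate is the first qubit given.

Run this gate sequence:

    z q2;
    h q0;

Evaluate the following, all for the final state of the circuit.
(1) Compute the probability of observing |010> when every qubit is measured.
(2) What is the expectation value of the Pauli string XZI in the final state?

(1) The probability of measuring |010> is 0.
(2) The observable XZI averages to 1.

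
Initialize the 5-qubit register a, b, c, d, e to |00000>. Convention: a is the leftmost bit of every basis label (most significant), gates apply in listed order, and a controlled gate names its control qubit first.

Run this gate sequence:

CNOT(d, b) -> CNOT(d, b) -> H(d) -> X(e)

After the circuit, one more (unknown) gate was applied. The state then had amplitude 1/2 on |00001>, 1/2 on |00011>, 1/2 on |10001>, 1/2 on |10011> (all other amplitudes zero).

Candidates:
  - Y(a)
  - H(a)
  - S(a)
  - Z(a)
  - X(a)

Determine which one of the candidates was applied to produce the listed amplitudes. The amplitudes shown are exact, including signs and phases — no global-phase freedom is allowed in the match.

The unique candidate consistent with the amplitudes is H(a).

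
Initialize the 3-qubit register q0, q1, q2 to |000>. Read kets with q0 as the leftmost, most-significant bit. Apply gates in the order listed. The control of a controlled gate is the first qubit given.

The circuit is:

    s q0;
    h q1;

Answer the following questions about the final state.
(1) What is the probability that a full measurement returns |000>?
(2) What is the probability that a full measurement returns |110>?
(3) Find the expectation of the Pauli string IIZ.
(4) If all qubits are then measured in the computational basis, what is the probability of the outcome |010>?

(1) Outcome |000> occurs with probability 1/2.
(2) The probability of measuring |110> is 0.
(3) The observable IIZ averages to 1.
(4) Outcome |010> occurs with probability 1/2.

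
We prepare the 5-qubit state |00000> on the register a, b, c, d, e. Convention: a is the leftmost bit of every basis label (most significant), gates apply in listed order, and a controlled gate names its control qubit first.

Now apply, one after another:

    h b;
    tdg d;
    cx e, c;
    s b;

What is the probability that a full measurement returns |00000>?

A full measurement returns |00000> with probability 1/2.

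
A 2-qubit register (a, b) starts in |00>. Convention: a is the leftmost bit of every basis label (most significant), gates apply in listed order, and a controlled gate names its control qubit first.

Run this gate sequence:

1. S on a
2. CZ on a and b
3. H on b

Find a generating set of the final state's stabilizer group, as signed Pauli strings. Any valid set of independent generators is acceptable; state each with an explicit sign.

The final state is stabilized by the group generated by +IX, +ZI; other independent generating sets are equally valid.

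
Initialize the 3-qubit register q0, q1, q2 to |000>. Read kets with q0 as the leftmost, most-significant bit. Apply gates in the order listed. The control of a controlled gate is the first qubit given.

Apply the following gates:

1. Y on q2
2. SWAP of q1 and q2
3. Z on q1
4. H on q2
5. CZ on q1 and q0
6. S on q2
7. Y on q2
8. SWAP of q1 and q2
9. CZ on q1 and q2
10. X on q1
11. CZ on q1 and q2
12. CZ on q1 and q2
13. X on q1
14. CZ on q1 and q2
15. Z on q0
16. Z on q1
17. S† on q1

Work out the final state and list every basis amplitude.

After the circuit, the state carries amplitude -sqrt(2)*I/2 on |001>, sqrt(2)*I/2 on |011>, and 0 on every other basis state. Key observation: the block from step 9 through step 14 cancels to the identity and can be dropped.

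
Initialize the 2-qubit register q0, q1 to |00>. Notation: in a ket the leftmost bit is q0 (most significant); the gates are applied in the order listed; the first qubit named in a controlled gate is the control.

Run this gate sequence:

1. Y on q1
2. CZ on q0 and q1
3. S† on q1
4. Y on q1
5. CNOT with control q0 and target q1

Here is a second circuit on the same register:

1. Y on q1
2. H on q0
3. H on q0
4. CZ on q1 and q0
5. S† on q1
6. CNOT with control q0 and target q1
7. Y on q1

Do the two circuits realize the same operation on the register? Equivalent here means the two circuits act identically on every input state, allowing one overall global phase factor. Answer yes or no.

No: there is an input state on which the two circuits produce genuinely different outputs (not merely differing by a phase).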